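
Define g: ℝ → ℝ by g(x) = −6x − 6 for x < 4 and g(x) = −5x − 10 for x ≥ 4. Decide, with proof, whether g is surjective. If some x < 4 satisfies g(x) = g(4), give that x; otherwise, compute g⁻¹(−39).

Both pieces are strictly decreasing (slopes −6 and −5), so each is injective on its own interval.
The left piece maps (−∞, 4) onto (−30, ∞); the right piece maps [4, ∞) onto (−∞, −30].
These images together cover ℝ, so g is surjective.
Because the two images are disjoint, no x < 4 has g(x) = g(4), so we compute g⁻¹(−39): −39 lies in (−∞, −30], so solve −5x − 10 = −39: x = (−39 + 10)/(−5) = 29/5.

29/5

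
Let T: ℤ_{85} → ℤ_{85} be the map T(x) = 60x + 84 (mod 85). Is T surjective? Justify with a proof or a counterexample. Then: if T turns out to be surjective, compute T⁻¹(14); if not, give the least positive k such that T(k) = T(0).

17

By definition, surjectivity means every element of the codomain has a preimage under T.
Since gcd(60, 85) = 5, we have 60x ≡ 0 (mod 5) for all x, so T(x) ≡ 4 (mod 5).
But 0 ≢ 4 (mod 5), so 0 ∈ ℤ_{85} has no preimage. Hence T is not surjective.
Since T is not surjective, we find the least positive k with T(k) = T(0): this means 60k ≡ 0 (mod 85), i.e. 85 ∣ 60k. Since gcd(60, 85) = 5, dividing through by 5 this holds exactly when 17 ∣ 12k, and as gcd(12, 17) = 1, exactly when 17 ∣ k.
The smallest positive such k is 17.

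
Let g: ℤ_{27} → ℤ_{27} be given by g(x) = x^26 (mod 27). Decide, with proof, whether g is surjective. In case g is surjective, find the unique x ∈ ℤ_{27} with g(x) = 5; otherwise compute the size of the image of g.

10

g(0) = 0^26 = 0.
g(3): Repeated squaring mod 27: 3^1 ≡ 3, 3^2 ≡ 3² = 9, 3^4 ≡ 9² = 81 ≡ 0, 3^8 ≡ 0² = 0, 3^16 ≡ 0² = 0. Since 26 = 16 + 8 + 2, 3^26 ≡ 0·0·9: 0·0 = 0, then 0·9 = 0. So 3^26 ≡ 0 (mod 27).
So g(0) = g(3) = 0 while 0 ≠ 3, so g is not injective.
A non-injective map from the 27-element set ℤ_{27} to itself takes at most 26 distinct values, so it cannot be surjective. Thus g is not surjective.
Since g is not surjective, we determine |image(g)|. Computing x^26 mod 27 for each x (by repeated squaring, reducing mod 27 at every step), the values g(0), g(1), …, g(26) are: 0, 1, 13, 0, 7, 16, 0, 4, 10, 0, 19, 22, 0, 25, 25, 0, 22, 19, 0, 10, 4, 0, 16, 7, 0, 13, 1.
The distinct values are {0, 1, 4, 7, 10, 13, 16, 19, 22, 25}; there are 10 of them.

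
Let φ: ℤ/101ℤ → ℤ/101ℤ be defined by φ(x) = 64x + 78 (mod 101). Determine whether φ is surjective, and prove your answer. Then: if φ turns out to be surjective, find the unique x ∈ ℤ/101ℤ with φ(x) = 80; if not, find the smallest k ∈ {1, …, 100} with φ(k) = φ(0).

Recall that φ is surjective if every y in the codomain equals φ(x) for some x in the domain.
Since gcd(64, 101) = 1, 64 is invertible modulo 101. Euclid's algorithm: 101 = 1·64 + 37, 64 = 1·37 + 27, 37 = 1·27 + 10, 27 = 2·10 + 7, 10 = 1·7 + 3, 7 = 2·3 + 1; back-substituting gives 1 = 30·64 − 19·101, so 64⁻¹ ≡ 30 (mod 101).
Then y ↦ 30(y − 78) is a two-sided inverse to φ, so every y ∈ ℤ/101ℤ has a preimage.
So φ is surjective.
Since φ is surjective, we compute φ⁻¹(80): solve 64x + 78 ≡ 80 (mod 101), i.e. 64x ≡ 2 (mod 101).
Multiplying by 64⁻¹ = 30 gives x ≡ 30·2 = 60 ≡ 60 (mod 101).
Check: φ(60) = 64·60 + 78 = 3918 = 38·101 + 80 ≡ 80 (mod 101).

60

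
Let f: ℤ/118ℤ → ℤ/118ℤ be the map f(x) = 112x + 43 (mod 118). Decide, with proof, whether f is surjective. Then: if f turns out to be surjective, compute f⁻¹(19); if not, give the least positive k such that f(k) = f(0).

Since gcd(112, 118) = 2, we have 112x ≡ 0 (mod 2) for all x, so f(x) ≡ 1 (mod 2).
But 0 ≢ 1 (mod 2), so 0 ∈ ℤ/118ℤ has no preimage. Hence f is not surjective.
Since f is not surjective, we find the least positive k with f(k) = f(0): this means 112k ≡ 0 (mod 118), i.e. 118 ∣ 112k. Since gcd(112, 118) = 2, dividing through by 2 this holds exactly when 59 ∣ 56k, and as gcd(56, 59) = 1, exactly when 59 ∣ k.
The smallest positive such k is 59.

59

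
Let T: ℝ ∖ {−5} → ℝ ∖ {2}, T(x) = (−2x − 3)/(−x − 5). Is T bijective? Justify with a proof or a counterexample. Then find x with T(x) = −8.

Suppose T(u) = T(v). Cross-multiplying: (−2u − 3)(−v − 5) = (−2v − 3)(−u − 5).
Expanding both sides and cancelling the symmetric terms leaves 7·(u − v) = 0. Since 7 ≠ 0, u = v. Hence T is injective.
For any y ≠ 2, solving y(−x − 5) = −2x − 3 for x gives a well-defined x ≠ −5. So T is surjective.
So T is bijective.
Solving T(x) = −8: cross-multiplying gives −2x − 3 = −8(−x − 5), which rearranges to −10x = 43, so x = −43/10.

-43/10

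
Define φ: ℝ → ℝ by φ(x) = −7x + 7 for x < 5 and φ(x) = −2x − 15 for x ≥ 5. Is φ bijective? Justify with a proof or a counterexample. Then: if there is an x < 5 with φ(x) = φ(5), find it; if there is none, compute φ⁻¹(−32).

Both pieces are strictly decreasing (slopes −7 and −2), so each is injective on its own interval.
The left piece maps (−∞, 5) onto (−28, ∞); the right piece maps [5, ∞) onto (−∞, −25].
These images overlap. In particular φ(5) = −25 (right piece), and solving −7x + 7 = −25 on the left piece gives x = 32/7 < 5.
So φ(32/7) = φ(5) with 32/7 ≠ 5, and φ is not injective, hence not bijective. This x = 32/7 is the requested value below 5.

32/7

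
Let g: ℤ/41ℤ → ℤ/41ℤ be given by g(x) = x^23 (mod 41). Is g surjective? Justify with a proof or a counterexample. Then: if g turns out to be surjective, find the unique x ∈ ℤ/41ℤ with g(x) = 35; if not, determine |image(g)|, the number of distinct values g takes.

Since 41 is prime, the nonzero elements of ℤ/41ℤ form a cyclic group of order 40.
As gcd(23, 40) = 1, raising to the 23rd power is a bijection on this group: if u^23 ≡ v^23 then (uv^{−1})^23 = 1, and the only element of order dividing gcd(23, 40) = 1 is 1, so u = v.
With g(0) = 0 this makes g injective on all of ℤ/41ℤ, hence bijective (finite equal-size domain and codomain). In particular g is surjective.
Since g is surjective, we find the preimage of 35. The inverse of x ↦ x^23 on (ℤ/41ℤ)^× is x ↦ x^7, because 23·7 = 161 = 4·40 + 1 ≡ 1 (mod 40) and x^{40} = 1 for x ≠ 0 (Fermat). So g⁻¹(35) = 35^7 mod 41.
Repeated squaring mod 41: 35^1 ≡ 35, 35^2 ≡ 35² = 1225 ≡ 36, 35^4 ≡ 36² = 1296 ≡ 25. Since 7 = 4 + 2 + 1, 35^7 ≡ 25·36·35: 25·36 = 900 ≡ 39, then 39·35 = 1365 ≡ 12. So 35^7 ≡ 12 (mod 41).
Hence g⁻¹(35) = 12.

12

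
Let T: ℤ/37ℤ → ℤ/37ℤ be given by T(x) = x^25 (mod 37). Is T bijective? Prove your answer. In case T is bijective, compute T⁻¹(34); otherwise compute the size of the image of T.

7

Since 37 is prime, the nonzero elements of ℤ/37ℤ form a cyclic group of order 36.
As gcd(25, 36) = 1, raising to the 25th power is a bijection on this group: if s^25 ≡ t^25 then (st^{−1})^25 = 1, and the only element of order dividing gcd(25, 36) = 1 is 1, so s = t.
With T(0) = 0 this makes T injective on all of ℤ/37ℤ, hence bijective (finite equal-size domain and codomain). In particular T is bijective.
Since T is bijective, we find the preimage of 34. The inverse of x ↦ x^25 on (ℤ/37ℤ)^× is x ↦ x^13, because 25·13 = 325 = 9·36 + 1 ≡ 1 (mod 36) and x^{36} = 1 for x ≠ 0 (Fermat). So T⁻¹(34) = 34^13 mod 37.
Repeated squaring mod 37: 34^1 ≡ 34, 34^2 ≡ 34² = 1156 ≡ 9, 34^4 ≡ 9² = 81 ≡ 7, 34^8 ≡ 7² = 49 ≡ 12. Since 13 = 8 + 4 + 1, 34^13 ≡ 12·7·34: 12·7 = 84 ≡ 10, then 10·34 = 340 ≡ 7. So 34^13 ≡ 7 (mod 37).
Hence T⁻¹(34) = 7.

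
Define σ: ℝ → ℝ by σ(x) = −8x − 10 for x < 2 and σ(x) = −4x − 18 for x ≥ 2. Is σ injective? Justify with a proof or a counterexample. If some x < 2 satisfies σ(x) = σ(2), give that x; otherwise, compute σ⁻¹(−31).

13/4

Both pieces are strictly decreasing (slopes −8 and −4), so each is injective on its own interval.
The left piece maps (−∞, 2) onto (−26, ∞); the right piece maps [2, ∞) onto (−∞, −26].
These images are disjoint, so no value is attained by both pieces. Therefore σ is injective.
Because the two images are disjoint, no x < 2 has σ(x) = σ(2), so we compute σ⁻¹(−31): −31 lies in (−∞, −26], so solve −4x − 18 = −31: x = (−31 + 18)/(−4) = 13/4.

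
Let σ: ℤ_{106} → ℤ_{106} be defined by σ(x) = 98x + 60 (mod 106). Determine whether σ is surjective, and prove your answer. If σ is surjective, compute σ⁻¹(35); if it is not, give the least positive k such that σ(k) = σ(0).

53

Since gcd(98, 106) = 2, we have 98x ≡ 0 (mod 2) for all x, so σ(x) ≡ 0 (mod 2).
But 1 ≢ 0 (mod 2), so 1 ∈ ℤ_{106} has no preimage. Therefore σ is not surjective.
Since σ is not surjective, we find the least positive k with σ(k) = σ(0): this means 98k ≡ 0 (mod 106), i.e. 106 ∣ 98k. Since gcd(98, 106) = 2, dividing through by 2 this holds exactly when 53 ∣ 49k, and as gcd(49, 53) = 1, exactly when 53 ∣ k.
The smallest positive such k is 53.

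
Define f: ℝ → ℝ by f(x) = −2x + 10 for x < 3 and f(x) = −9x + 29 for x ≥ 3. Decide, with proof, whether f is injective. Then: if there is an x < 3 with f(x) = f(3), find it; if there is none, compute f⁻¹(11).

-1/2

Both pieces are strictly decreasing (slopes −2 and −9), so each is injective on its own interval.
The left piece maps (−∞, 3) onto (4, ∞); the right piece maps [3, ∞) onto (−∞, 2].
These images are disjoint, so no value is attained by both pieces. Therefore f is injective.
Because the two images are disjoint, no x < 3 has f(x) = f(3), so we compute f⁻¹(11): 11 lies in (4, ∞), so solve −2x + 10 = 11: x = (11 − 10)/(−2) = −1/2.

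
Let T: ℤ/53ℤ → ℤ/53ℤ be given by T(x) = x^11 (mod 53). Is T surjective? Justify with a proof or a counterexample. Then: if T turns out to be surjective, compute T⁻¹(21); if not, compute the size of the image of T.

3

Since 53 is prime, the nonzero elements of ℤ/53ℤ form a cyclic group of order 52.
As gcd(11, 52) = 1, raising to the 11th power is a bijection on this group: if x_1^11 ≡ x_2^11 then (x_1x_2^{−1})^11 = 1, and the only element of order dividing gcd(11, 52) = 1 is 1, so x_1 = x_2.
With T(0) = 0 this makes T injective on all of ℤ/53ℤ, hence bijective (finite equal-size domain and codomain). In particular T is surjective.
Since T is surjective, we find the preimage of 21. The inverse of x ↦ x^11 on (ℤ/53ℤ)^× is x ↦ x^19, because 11·19 = 209 = 4·52 + 1 ≡ 1 (mod 52) and x^{52} = 1 for x ≠ 0 (Fermat). So T⁻¹(21) = 21^19 mod 53.
Repeated squaring mod 53: 21^1 ≡ 21, 21^2 ≡ 21² = 441 ≡ 17, 21^4 ≡ 17² = 289 ≡ 24, 21^8 ≡ 24² = 576 ≡ 46, 21^16 ≡ 46² = 2116 ≡ 49. Since 19 = 16 + 2 + 1, 21^19 ≡ 49·17·21: 49·17 = 833 ≡ 38, then 38·21 = 798 ≡ 3. So 21^19 ≡ 3 (mod 53).
Hence T⁻¹(21) = 3.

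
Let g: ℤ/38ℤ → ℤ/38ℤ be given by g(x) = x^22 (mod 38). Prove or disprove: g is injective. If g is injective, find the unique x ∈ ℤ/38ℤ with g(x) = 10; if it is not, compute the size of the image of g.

20

g(18): Repeated squaring mod 38: 18^1 ≡ 18, 18^2 ≡ 18² = 324 ≡ 20, 18^4 ≡ 20² = 400 ≡ 20, 18^8 ≡ 20² = 400 ≡ 20, 18^16 ≡ 20² = 400 ≡ 20. Since 22 = 16 + 4 + 2, 18^22 ≡ 20·20·20: 20·20 = 400 ≡ 20, then 20·20 = 400 ≡ 20. So 18^22 ≡ 20 (mod 38).
g(20): Repeated squaring mod 38: 20^1 ≡ 20, 20^2 ≡ 20² = 400 ≡ 20, 20^4 ≡ 20² = 400 ≡ 20, 20^8 ≡ 20² = 400 ≡ 20, 20^16 ≡ 20² = 400 ≡ 20. Since 22 = 16 + 4 + 2, 20^22 ≡ 20·20·20: 20·20 = 400 ≡ 20, then 20·20 = 400 ≡ 20. So 20^22 ≡ 20 (mod 38).
So g(18) = g(20) = 20 while 18 ≠ 20, thus g is not injective.
Since g is not injective, we determine |image(g)|. Computing x^22 mod 38 for each x (by repeated squaring, reducing mod 38 at every step), the values g(0), g(1), …, g(37) are: 0, 1, 16, 5, 28, 17, 4, 7, 30, 25, 6, 11, 26, 23, 36, 9, 24, 35, 20, 19, 20, 35, 24, 9, 36, 23, 26, 11, 6, 25, 30, 7, 4, 17, 28, 5, 16, 1.
The distinct values are {0, 1, 4, 5, 6, 7, 9, 11, 16, 17, 19, 20, 23, 24, 25, 26, 28, 30, 35, 36}; there are 20 of them.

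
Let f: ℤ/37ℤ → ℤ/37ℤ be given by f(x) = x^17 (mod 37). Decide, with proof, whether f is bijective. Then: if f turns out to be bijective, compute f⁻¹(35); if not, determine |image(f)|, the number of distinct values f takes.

Since 37 is prime, the nonzero elements of ℤ/37ℤ form a cyclic group of order 36.
As gcd(17, 36) = 1, raising to the 17th power is a bijection on this group: if u^17 ≡ v^17 then (uv^{−1})^17 = 1, and the only element of order dividing gcd(17, 36) = 1 is 1, so u = v.
With f(0) = 0 this makes f injective on all of ℤ/37ℤ, hence bijective (finite equal-size domain and codomain). In particular f is bijective.
Since f is bijective, we find the preimage of 35. The inverse of x ↦ x^17 on (ℤ/37ℤ)^× is x ↦ x^17, because 17·17 = 289 = 8·36 + 1 ≡ 1 (mod 36) and x^{36} = 1 for x ≠ 0 (Fermat). So f⁻¹(35) = 35^17 mod 37.
Repeated squaring mod 37: 35^1 ≡ 35, 35^2 ≡ 35² = 1225 ≡ 4, 35^4 ≡ 4² = 16, 35^8 ≡ 16² = 256 ≡ 34, 35^16 ≡ 34² = 1156 ≡ 9. Since 17 = 16 + 1, 35^17 ≡ 9·35: 9·35 = 315 ≡ 19. So 35^17 ≡ 19 (mod 37).
Hence f⁻¹(35) = 19.

19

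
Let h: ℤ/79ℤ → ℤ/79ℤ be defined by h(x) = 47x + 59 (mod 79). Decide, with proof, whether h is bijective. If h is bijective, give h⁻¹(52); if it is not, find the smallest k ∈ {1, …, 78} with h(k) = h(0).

If h(x_1) = h(x_2), then 47x_1 ≡ 47x_2 (mod 79). Because gcd(47, 79) = 1, we may cancel 47 to get x_1 ≡ x_2 (mod 79).
We now compute 47⁻¹ mod 79 explicitly. Euclid's algorithm: 79 = 1·47 + 32, 47 = 1·32 + 15, 32 = 2·15 + 2, 15 = 7·2 + 1; back-substituting gives 1 = 37·47 − 22·79, so 47⁻¹ ≡ 37 (mod 79).
For any y ∈ ℤ/79ℤ, x = 37(y − 59) mod 79 satisfies h(x) = 47·37(y − 59) + 59 ≡ y (since 47·37 ≡ 1 mod 79). So every y has a preimage.
So h is bijective.
Since h is bijective, we find h⁻¹(52): we need 47x ≡ 52 − 59 ≡ 72 (mod 79). Using 47⁻¹ = 37: x ≡ 37·72 = 2664 = 33·79 + 57, so x = 57.
Check: h(57) = 47·57 + 59 = 2738 = 34·79 + 52 ≡ 52 (mod 79).

57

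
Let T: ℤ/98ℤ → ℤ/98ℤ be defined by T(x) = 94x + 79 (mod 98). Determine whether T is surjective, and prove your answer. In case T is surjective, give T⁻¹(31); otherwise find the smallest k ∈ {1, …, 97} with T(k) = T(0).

Since gcd(94, 98) = 2, we have 94x ≡ 0 (mod 2) for all x, so T(x) ≡ 1 (mod 2).
But 0 ≢ 1 (mod 2), so 0 ∈ ℤ/98ℤ has no preimage. Thus T is not surjective.
Since T is not surjective, we find the least positive k with T(k) = T(0): this means 94k ≡ 0 (mod 98), i.e. 98 ∣ 94k. Since gcd(94, 98) = 2, dividing through by 2 this holds exactly when 49 ∣ 47k, and as gcd(47, 49) = 1, exactly when 49 ∣ k.
The smallest positive such k is 49.

49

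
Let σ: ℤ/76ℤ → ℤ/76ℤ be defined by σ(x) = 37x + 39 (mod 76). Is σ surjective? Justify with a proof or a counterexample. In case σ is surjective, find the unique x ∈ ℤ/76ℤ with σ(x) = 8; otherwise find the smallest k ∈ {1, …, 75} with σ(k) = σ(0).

69

Since gcd(37, 76) = 1, 37 is invertible modulo 76. Euclid's algorithm: 76 = 2·37 + 2, 37 = 18·2 + 1; back-substituting gives 1 = 37·37 − 18·76, so 37⁻¹ ≡ 37 (mod 76).
For any y ∈ ℤ/76ℤ, x = 37(y − 39) mod 76 satisfies σ(x) = 37·37(y − 39) + 39 ≡ y (since 37·37 ≡ 1 mod 76). So every y has a preimage.
So σ is surjective.
Since σ is surjective, we find σ⁻¹(8): we need 37x ≡ 8 − 39 ≡ 45 (mod 76). Using 37⁻¹ = 37: x ≡ 37·45 = 1665 = 21·76 + 69, so x = 69.
Check: σ(69) = 37·69 + 39 = 2592 = 34·76 + 8 ≡ 8 (mod 76).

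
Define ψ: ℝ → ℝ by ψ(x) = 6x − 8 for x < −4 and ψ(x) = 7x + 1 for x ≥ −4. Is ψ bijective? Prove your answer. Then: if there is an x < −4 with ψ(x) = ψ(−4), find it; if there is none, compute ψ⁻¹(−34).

-13/3

Both pieces are strictly increasing (slopes 6 and 7), so each is injective on its own interval.
The left piece maps (−∞, −4) onto (−∞, −32); the right piece maps [−4, ∞) onto [−27, ∞).
The images leave a gap (−32 has no preimage), so ψ is not surjective, hence not bijective.
Because the two images are disjoint, no x < −4 has ψ(x) = ψ(−4), so we compute ψ⁻¹(−34): −34 lies in (−∞, −32), so solve 6x − 8 = −34: x = (−34 + 8)/6 = −13/3.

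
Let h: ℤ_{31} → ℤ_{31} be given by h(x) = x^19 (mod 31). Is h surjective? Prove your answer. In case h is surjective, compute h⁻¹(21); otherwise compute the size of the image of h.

Since 31 is prime, the nonzero elements of ℤ_{31} form a cyclic group of order 30.
As gcd(19, 30) = 1, raising to the 19th power is a bijection on this group: if a^19 ≡ b^19 then (ab^{−1})^19 = 1, and the only element of order dividing gcd(19, 30) = 1 is 1, so a = b.
With h(0) = 0 this makes h injective on all of ℤ_{31}, hence bijective (finite equal-size domain and codomain). In particular h is surjective.
Since h is surjective, we find the preimage of 21. The inverse of x ↦ x^19 on (ℤ_{31})^× is x ↦ x^19, because 19·19 = 361 = 12·30 + 1 ≡ 1 (mod 30) and x^{30} = 1 for x ≠ 0 (Fermat). So h⁻¹(21) = 21^19 mod 31.
Repeated squaring mod 31: 21^1 ≡ 21, 21^2 ≡ 21² = 441 ≡ 7, 21^4 ≡ 7² = 49 ≡ 18, 21^8 ≡ 18² = 324 ≡ 14, 21^16 ≡ 14² = 196 ≡ 10. Since 19 = 16 + 2 + 1, 21^19 ≡ 10·7·21: 10·7 = 70 ≡ 8, then 8·21 = 168 ≡ 13. So 21^19 ≡ 13 (mod 31).
Hence h⁻¹(21) = 13.

13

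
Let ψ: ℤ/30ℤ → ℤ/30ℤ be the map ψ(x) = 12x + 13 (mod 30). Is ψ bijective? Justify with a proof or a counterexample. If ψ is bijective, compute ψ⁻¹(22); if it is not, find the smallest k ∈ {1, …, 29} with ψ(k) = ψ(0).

5

Recall: ψ is injective if ψ(x_1) = ψ(x_2) implies x_1 = x_2.
We have gcd(12, 30) = 6 > 1. Taking x_1 = 0 and x_2 = 5: ψ(0) = 13 and ψ(5) = 12·5 + 13 = 73 ≡ 13 (mod 30).
So ψ(0) = ψ(5) while 0 ≠ 5, hence ψ is not injective, hence not bijective.
Since ψ is not bijective, we find the least positive k with ψ(k) = ψ(0): this means 12k ≡ 0 (mod 30), i.e. 30 ∣ 12k. Since gcd(12, 30) = 6, dividing through by 6 this holds exactly when 5 ∣ 2k, and as gcd(2, 5) = 1, exactly when 5 ∣ k.
The smallest positive such k is 5.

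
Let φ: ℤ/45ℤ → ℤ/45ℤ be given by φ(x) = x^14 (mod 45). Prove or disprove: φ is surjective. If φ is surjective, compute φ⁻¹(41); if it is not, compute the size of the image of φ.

12

φ(2): Repeated squaring mod 45: 2^1 ≡ 2, 2^2 ≡ 2² = 4, 2^4 ≡ 4² = 16, 2^8 ≡ 16² = 256 ≡ 31. Since 14 = 8 + 4 + 2, 2^14 ≡ 31·16·4: 31·16 = 496 ≡ 1, then 1·4 = 4. So 2^14 ≡ 4 (mod 45).
φ(7): Repeated squaring mod 45: 7^1 ≡ 7, 7^2 ≡ 7² = 49 ≡ 4, 7^4 ≡ 4² = 16, 7^8 ≡ 16² = 256 ≡ 31. Since 14 = 8 + 4 + 2, 7^14 ≡ 31·16·4: 31·16 = 496 ≡ 1, then 1·4 = 4. So 7^14 ≡ 4 (mod 45).
So φ(2) = φ(7) = 4 while 2 ≠ 7, thus φ is not injective.
A non-injective map from the 45-element set ℤ/45ℤ to itself takes at most 44 distinct values, so it cannot be surjective. Therefore φ is not surjective.
Since φ is not surjective, we determine |image(φ)|. Computing x^14 mod 45 for each x (by repeated squaring, reducing mod 45 at every step), the values φ(0), φ(1), …, φ(44) are: 0, 1, 4, 9, 16, 25, 36, 4, 19, 36, 10, 31, 9, 34, 16, 0, 31, 19, 9, 1, 40, 36, 34, 34, 36, 40, 1, 9, 19, 31, 0, 16, 34, 9, 31, 10, 36, 19, 4, 36, 25, 16, 9, 4, 1.
The distinct values are {0, 1, 4, 9, 10, 16, 19, 25, 31, 34, 36, 40}; there are 12 of them.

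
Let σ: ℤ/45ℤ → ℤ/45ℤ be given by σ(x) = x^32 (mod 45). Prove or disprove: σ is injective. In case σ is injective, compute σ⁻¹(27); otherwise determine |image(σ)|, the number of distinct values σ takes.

σ(3): Repeated squaring mod 45: 3^1 ≡ 3, 3^2 ≡ 3² = 9, 3^4 ≡ 9² = 81 ≡ 36, 3^8 ≡ 36² = 1296 ≡ 36, 3^16 ≡ 36² = 1296 ≡ 36, 3^32 ≡ 36² = 1296 ≡ 36. So 3^32 ≡ 36 (mod 45).
σ(6): Repeated squaring mod 45: 6^1 ≡ 6, 6^2 ≡ 6² = 36, 6^4 ≡ 36² = 1296 ≡ 36, 6^8 ≡ 36² = 1296 ≡ 36, 6^16 ≡ 36² = 1296 ≡ 36, 6^32 ≡ 36² = 1296 ≡ 36. So 6^32 ≡ 36 (mod 45).
So σ(3) = σ(6) = 36 while 3 ≠ 6, therefore σ is not injective.
Since σ is not injective, we determine |image(σ)|. Computing x^32 mod 45 for each x (by repeated squaring, reducing mod 45 at every step), the values σ(0), σ(1), …, σ(44) are: 0, 1, 31, 36, 16, 25, 36, 31, 1, 36, 10, 31, 36, 16, 16, 0, 31, 1, 36, 1, 40, 36, 16, 16, 36, 40, 1, 36, 1, 31, 0, 16, 16, 36, 31, 10, 36, 1, 31, 36, 25, 16, 36, 31, 1.
The distinct values are {0, 1, 10, 16, 25, 31, 36, 40}; there are 8 of them.

8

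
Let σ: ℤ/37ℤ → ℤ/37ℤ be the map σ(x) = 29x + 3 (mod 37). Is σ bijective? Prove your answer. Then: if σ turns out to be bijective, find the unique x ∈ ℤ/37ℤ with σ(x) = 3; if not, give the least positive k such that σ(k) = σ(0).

0

If σ(u) = σ(v), then 29u ≡ 29v (mod 37). Because gcd(29, 37) = 1, we may cancel 29 to get u ≡ v (mod 37).
We now compute 29⁻¹ mod 37 explicitly. Euclid's algorithm: 37 = 1·29 + 8, 29 = 3·8 + 5, 8 = 1·5 + 3, 5 = 1·3 + 2, 3 = 1·2 + 1; back-substituting gives 1 = 23·29 − 18·37, so 29⁻¹ ≡ 23 (mod 37).
For any y ∈ ℤ/37ℤ, x = 23(y − 3) mod 37 satisfies σ(x) = 29·23(y − 3) + 3 ≡ y (since 29·23 ≡ 1 mod 37). So every y has a preimage.
Hence σ is bijective.
Since σ is bijective, we compute σ⁻¹(3): solve 29x + 3 ≡ 3 (mod 37), i.e. 29x ≡ 0 (mod 37).
Multiplying by 29⁻¹ = 23 gives x ≡ 23·0 = 0 ≡ 0 (mod 37).
Check: σ(0) = 29·0 + 3 = 3 ≡ 3 (mod 37).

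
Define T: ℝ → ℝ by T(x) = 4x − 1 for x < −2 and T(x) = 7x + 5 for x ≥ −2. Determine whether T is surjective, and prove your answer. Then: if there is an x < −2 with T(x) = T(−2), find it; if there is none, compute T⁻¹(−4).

Both pieces are strictly increasing (slopes 4 and 7), so each is injective on its own interval.
The left piece maps (−∞, −2) onto (−∞, −9); the right piece maps [−2, ∞) onto [−9, ∞).
These images together cover ℝ, so T is surjective.
Because the two images are disjoint, no x < −2 has T(x) = T(−2), so we compute T⁻¹(−4): −4 lies in [−9, ∞), so solve 7x + 5 = −4: x = (−4 − 5)/7 = −9/7.

-9/7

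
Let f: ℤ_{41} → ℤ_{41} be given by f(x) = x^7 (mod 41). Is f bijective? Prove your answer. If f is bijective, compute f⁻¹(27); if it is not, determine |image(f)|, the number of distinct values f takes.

Since 41 is prime, the nonzero elements of ℤ_{41} form a cyclic group of order 40.
As gcd(7, 40) = 1, raising to the 7th power is a bijection on this group: if s^7 ≡ t^7 then (st^{−1})^7 = 1, and the only element of order dividing gcd(7, 40) = 1 is 1, so s = t.
With f(0) = 0 this makes f injective on all of ℤ_{41}, hence bijective (finite equal-size domain and codomain). In particular f is bijective.
Since f is bijective, we find the preimage of 27. The inverse of x ↦ x^7 on (ℤ_{41})^× is x ↦ x^23, because 7·23 = 161 = 4·40 + 1 ≡ 1 (mod 40) and x^{40} = 1 for x ≠ 0 (Fermat). So f⁻¹(27) = 27^23 mod 41.
Repeated squaring mod 41: 27^1 ≡ 27, 27^2 ≡ 27² = 729 ≡ 32, 27^4 ≡ 32² = 1024 ≡ 40, 27^8 ≡ 40² = 1600 ≡ 1, 27^16 ≡ 1² = 1. Since 23 = 16 + 4 + 2 + 1, 27^23 ≡ 1·40·32·27: 1·40 = 40, then 40·32 = 1280 ≡ 9, then 9·27 = 243 ≡ 38. So 27^23 ≡ 38 (mod 41).
Hence f⁻¹(27) = 38.

38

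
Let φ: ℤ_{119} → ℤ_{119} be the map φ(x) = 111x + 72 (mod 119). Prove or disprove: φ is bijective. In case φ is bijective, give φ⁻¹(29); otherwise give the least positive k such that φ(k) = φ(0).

By definition, φ is injective when φ(s) = φ(t) forces s = t.
Suppose φ(s) = φ(t) in ℤ_{119}. Then 111s + 72 ≡ 111t + 72 (mod 119), thus 111(s − t) ≡ 0 (mod 119).
Since gcd(111, 119) = 1, 111 is invertible modulo 119, hence s − t ≡ 0 (mod 119), i.e. s = t.
We now compute 111⁻¹ mod 119 explicitly. Euclid's algorithm: 119 = 1·111 + 8, 111 = 13·8 + 7, 8 = 1·7 + 1; back-substituting gives 1 = 104·111 − 97·119, so 111⁻¹ ≡ 104 (mod 119).
Then y ↦ 104(y − 72) is a two-sided inverse to φ, so every y ∈ ℤ_{119} has a preimage.
Thus φ is bijective.
Since φ is bijective, we find φ⁻¹(29): we need 111x ≡ 29 − 72 ≡ 76 (mod 119). Using 111⁻¹ = 104: x ≡ 104·76 = 7904 = 66·119 + 50, so x = 50.
Check: φ(50) = 111·50 + 72 = 5622 = 47·119 + 29 ≡ 29 (mod 119).

50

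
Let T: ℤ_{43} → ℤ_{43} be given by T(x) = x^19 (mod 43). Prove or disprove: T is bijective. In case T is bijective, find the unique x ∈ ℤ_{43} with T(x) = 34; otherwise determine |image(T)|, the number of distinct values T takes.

29

Since 43 is prime, the nonzero elements of ℤ_{43} form a cyclic group of order 42.
As gcd(19, 42) = 1, raising to the 19th power is a bijection on this group: if a^19 ≡ b^19 then (ab^{−1})^19 = 1, and the only element of order dividing gcd(19, 42) = 1 is 1, so a = b.
With T(0) = 0 this makes T injective on all of ℤ_{43}, hence bijective (finite equal-size domain and codomain). In particular T is bijective.
Since T is bijective, we find the preimage of 34. The inverse of x ↦ x^19 on (ℤ_{43})^× is x ↦ x^31, because 19·31 = 589 = 14·42 + 1 ≡ 1 (mod 42) and x^{42} = 1 for x ≠ 0 (Fermat). So T⁻¹(34) = 34^31 mod 43.
Repeated squaring mod 43: 34^1 ≡ 34, 34^2 ≡ 34² = 1156 ≡ 38, 34^4 ≡ 38² = 1444 ≡ 25, 34^8 ≡ 25² = 625 ≡ 23, 34^16 ≡ 23² = 529 ≡ 13. Since 31 = 16 + 8 + 4 + 2 + 1, 34^31 ≡ 13·23·25·38·34: 13·23 = 299 ≡ 41, then 41·25 = 1025 ≡ 36, then 36·38 = 1368 ≡ 35, then 35·34 = 1190 ≡ 29. So 34^31 ≡ 29 (mod 43).
Hence T⁻¹(34) = 29.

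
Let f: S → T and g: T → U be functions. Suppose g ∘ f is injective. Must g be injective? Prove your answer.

not injective

No. Take S = {0, 1}, T = {0, 1, 2}, U = {0, 1, 2}, f(a) = a for each a ∈ S, and g(b) = 1 if b ∈ {1, 2} else g(b) = b.
Then g ∘ f = f is injective (S ⊂ T and f is the inclusion), but g(1) = g(2) = 1 with 1 ≠ 2, so g is not injective.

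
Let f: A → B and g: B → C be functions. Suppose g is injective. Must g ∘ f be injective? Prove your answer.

No. Take A = {1, 2}, B = C = {1, 2, 3, 4}, f(1) = f(2) = 1, and g = identity (injective).
Then (g ∘ f)(1) = (g ∘ f)(2) = 1 with 1 ≠ 2, so g ∘ f is not injective.

not injective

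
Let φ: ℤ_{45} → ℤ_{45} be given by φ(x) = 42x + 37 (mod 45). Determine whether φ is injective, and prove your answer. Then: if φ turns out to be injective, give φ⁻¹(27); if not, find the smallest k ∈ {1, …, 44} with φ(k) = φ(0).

15

We have gcd(42, 45) = 3 > 1. Taking a = 0 and b = 15: φ(0) = 37 and φ(15) = 42·15 + 37 = 667 ≡ 37 (mod 45).
So φ(0) = φ(15) while 0 ≠ 15, therefore φ is not injective.
Since φ is not injective, we find the least positive k with φ(k) = φ(0): this means 42k ≡ 0 (mod 45), i.e. 45 ∣ 42k. Since gcd(42, 45) = 3, dividing through by 3 this holds exactly when 15 ∣ 14k, and as gcd(14, 15) = 1, exactly when 15 ∣ k.
The smallest positive such k is 15.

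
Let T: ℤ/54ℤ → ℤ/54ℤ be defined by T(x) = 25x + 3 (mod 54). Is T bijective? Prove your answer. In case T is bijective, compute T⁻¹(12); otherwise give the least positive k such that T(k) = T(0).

Recall: T is injective when T(s) = T(t) forces s = t.
If T(s) = T(t), then 25s ≡ 25t (mod 54). Because gcd(25, 54) = 1, we may cancel 25 to get s ≡ t (mod 54).
We now compute 25⁻¹ mod 54 explicitly. Euclid's algorithm: 54 = 2·25 + 4, 25 = 6·4 + 1; back-substituting gives 1 = 13·25 − 6·54, so 25⁻¹ ≡ 13 (mod 54).
Then y ↦ 13(y − 3) is a two-sided inverse to T, so every y ∈ ℤ/54ℤ has a preimage.
Thus T is bijective.
Since T is bijective, we find T⁻¹(12): we need 25x ≡ 12 − 3 ≡ 9 (mod 54). Using 25⁻¹ = 13: x ≡ 13·9 = 117 = 2·54 + 9, so x = 9.
Check: T(9) = 25·9 + 3 = 228 = 4·54 + 12 ≡ 12 (mod 54).

9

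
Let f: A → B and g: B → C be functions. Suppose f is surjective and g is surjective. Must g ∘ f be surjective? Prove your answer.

Let c ∈ C. Since g is surjective, there is b ∈ B with g(b) = c. Since f is surjective, there is a ∈ A with f(a) = b.
Then (g ∘ f)(a) = g(b) = c. Hence g ∘ f is surjective.

surjective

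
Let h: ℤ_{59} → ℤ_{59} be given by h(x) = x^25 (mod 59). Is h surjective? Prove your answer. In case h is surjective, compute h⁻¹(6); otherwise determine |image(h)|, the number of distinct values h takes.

40

Since 59 is prime, the nonzero elements of ℤ_{59} form a cyclic group of order 58.
As gcd(25, 58) = 1, raising to the 25th power is a bijection on this group: if s^25 ≡ t^25 then (st^{−1})^25 = 1, and the only element of order dividing gcd(25, 58) = 1 is 1, so s = t.
With h(0) = 0 this makes h injective on all of ℤ_{59}, hence bijective (finite equal-size domain and codomain). In particular h is surjective.
Since h is surjective, we find the preimage of 6. The inverse of x ↦ x^25 on (ℤ_{59})^× is x ↦ x^7, because 25·7 = 175 = 3·58 + 1 ≡ 1 (mod 58) and x^{58} = 1 for x ≠ 0 (Fermat). So h⁻¹(6) = 6^7 mod 59.
Repeated squaring mod 59: 6^1 ≡ 6, 6^2 ≡ 6² = 36, 6^4 ≡ 36² = 1296 ≡ 57. Since 7 = 4 + 2 + 1, 6^7 ≡ 57·36·6: 57·36 = 2052 ≡ 46, then 46·6 = 276 ≡ 40. So 6^7 ≡ 40 (mod 59).
Hence h⁻¹(6) = 40.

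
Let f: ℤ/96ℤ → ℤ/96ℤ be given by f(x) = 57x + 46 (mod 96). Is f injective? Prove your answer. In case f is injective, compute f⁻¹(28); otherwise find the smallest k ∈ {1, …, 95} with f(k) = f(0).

By definition, injectivity means: for all u, v in the domain, f(u) = f(v) implies u = v.
We have gcd(57, 96) = 3 > 1. Taking u = 0 and v = 32: f(0) = 46 and f(32) = 57·32 + 46 = 1870 ≡ 46 (mod 96).
So f(0) = f(32) while 0 ≠ 32, therefore f is not injective.
Since f is not injective, we find the least positive k with f(k) = f(0): this means 57k ≡ 0 (mod 96), i.e. 96 ∣ 57k. Since gcd(57, 96) = 3, dividing through by 3 this holds exactly when 32 ∣ 19k, and as gcd(19, 32) = 1, exactly when 32 ∣ k.
The smallest positive such k is 32.

32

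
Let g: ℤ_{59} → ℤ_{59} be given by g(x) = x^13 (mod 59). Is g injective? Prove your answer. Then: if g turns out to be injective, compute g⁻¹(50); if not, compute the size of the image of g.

Since 59 is prime, the nonzero elements of ℤ_{59} form a cyclic group of order 58.
As gcd(13, 58) = 1, raising to the 13th power is a bijection on this group: if s^13 ≡ t^13 then (st^{−1})^13 = 1, and the only element of order dividing gcd(13, 58) = 1 is 1, so s = t.
With g(0) = 0 this makes g injective on all of ℤ_{59}, hence bijective (finite equal-size domain and codomain). In particular g is injective.
Since g is injective, we find the preimage of 50. The inverse of x ↦ x^13 on (ℤ_{59})^× is x ↦ x^9, because 13·9 = 117 = 2·58 + 1 ≡ 1 (mod 58) and x^{58} = 1 for x ≠ 0 (Fermat). So g⁻¹(50) = 50^9 mod 59.
Repeated squaring mod 59: 50^1 ≡ 50, 50^2 ≡ 50² = 2500 ≡ 22, 50^4 ≡ 22² = 484 ≡ 12, 50^8 ≡ 12² = 144 ≡ 26. Since 9 = 8 + 1, 50^9 ≡ 26·50: 26·50 = 1300 ≡ 2. So 50^9 ≡ 2 (mod 59).
Hence g⁻¹(50) = 2.

2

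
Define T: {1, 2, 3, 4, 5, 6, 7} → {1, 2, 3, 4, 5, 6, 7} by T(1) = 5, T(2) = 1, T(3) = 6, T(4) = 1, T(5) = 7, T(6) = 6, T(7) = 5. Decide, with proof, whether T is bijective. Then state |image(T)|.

4

T(2) = 1 = T(4) with 2 ≠ 4, so T is not injective, hence not bijective.
The image of T is {1, 5, 6, 7}, which has 4 elements.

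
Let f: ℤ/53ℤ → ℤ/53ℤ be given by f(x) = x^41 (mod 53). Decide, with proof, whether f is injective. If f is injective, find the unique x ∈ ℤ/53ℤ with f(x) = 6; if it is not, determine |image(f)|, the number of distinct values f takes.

43

Since 53 is prime, the nonzero elements of ℤ/53ℤ form a cyclic group of order 52.
As gcd(41, 52) = 1, raising to the 41st power is a bijection on this group: if a^41 ≡ b^41 then (ab^{−1})^41 = 1, and the only element of order dividing gcd(41, 52) = 1 is 1, so a = b.
With f(0) = 0 this makes f injective on all of ℤ/53ℤ, hence bijective (finite equal-size domain and codomain). In particular f is injective.
Since f is injective, we find the preimage of 6. The inverse of x ↦ x^41 on (ℤ/53ℤ)^× is x ↦ x^33, because 41·33 = 1353 = 26·52 + 1 ≡ 1 (mod 52) and x^{52} = 1 for x ≠ 0 (Fermat). So f⁻¹(6) = 6^33 mod 53.
Repeated squaring mod 53: 6^1 ≡ 6, 6^2 ≡ 6² = 36, 6^4 ≡ 36² = 1296 ≡ 24, 6^8 ≡ 24² = 576 ≡ 46, 6^16 ≡ 46² = 2116 ≡ 49, 6^32 ≡ 49² = 2401 ≡ 16. Since 33 = 32 + 1, 6^33 ≡ 16·6: 16·6 = 96 ≡ 43. So 6^33 ≡ 43 (mod 53).
Hence f⁻¹(6) = 43.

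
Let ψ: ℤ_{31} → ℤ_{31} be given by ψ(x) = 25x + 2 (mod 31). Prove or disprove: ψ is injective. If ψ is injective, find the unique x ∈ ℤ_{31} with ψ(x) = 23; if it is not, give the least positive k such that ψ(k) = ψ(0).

12

By definition, injectivity means: for all u, v in the domain, ψ(u) = ψ(v) implies u = v.
If ψ(u) = ψ(v), then 25u ≡ 25v (mod 31). Because gcd(25, 31) = 1, we may cancel 25 to get u ≡ v (mod 31).
So ψ is injective.
We now compute 25⁻¹ mod 31 explicitly. Euclid's algorithm: 31 = 1·25 + 6, 25 = 4·6 + 1; back-substituting gives 1 = 5·25 − 4·31, so 25⁻¹ ≡ 5 (mod 31).
Since ψ is injective, we compute ψ⁻¹(23): solve 25x + 2 ≡ 23 (mod 31), i.e. 25x ≡ 21 (mod 31).
Multiplying by 25⁻¹ = 5 gives x ≡ 5·21 = 105 = 3·31 + 12 ≡ 12 (mod 31).
Check: ψ(12) = 25·12 + 2 = 302 = 9·31 + 23 ≡ 23 (mod 31).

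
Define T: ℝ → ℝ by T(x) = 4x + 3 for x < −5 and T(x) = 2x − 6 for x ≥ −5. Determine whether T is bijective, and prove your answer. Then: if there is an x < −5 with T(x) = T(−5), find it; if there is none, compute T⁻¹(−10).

-2

Both pieces are strictly increasing (slopes 4 and 2), so each is injective on its own interval.
The left piece maps (−∞, −5) onto (−∞, −17); the right piece maps [−5, ∞) onto [−16, ∞).
The images leave a gap (−17 has no preimage), so T is not surjective, hence not bijective.
Because the two images are disjoint, no x < −5 has T(x) = T(−5), so we compute T⁻¹(−10): −10 lies in [−16, ∞), so solve 2x − 6 = −10: x = (−10 + 6)/2 = −2.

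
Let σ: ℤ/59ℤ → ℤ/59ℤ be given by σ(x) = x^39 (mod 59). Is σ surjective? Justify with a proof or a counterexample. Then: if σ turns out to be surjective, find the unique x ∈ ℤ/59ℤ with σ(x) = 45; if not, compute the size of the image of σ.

Since 59 is prime, the nonzero elements of ℤ/59ℤ form a cyclic group of order 58.
As gcd(39, 58) = 1, raising to the 39th power is a bijection on this group: if s^39 ≡ t^39 then (st^{−1})^39 = 1, and the only element of order dividing gcd(39, 58) = 1 is 1, so s = t.
With σ(0) = 0 this makes σ injective on all of ℤ/59ℤ, hence bijective (finite equal-size domain and codomain). In particular σ is surjective.
Since σ is surjective, we find the preimage of 45. The inverse of x ↦ x^39 on (ℤ/59ℤ)^× is x ↦ x^3, because 39·3 = 117 = 2·58 + 1 ≡ 1 (mod 58) and x^{58} = 1 for x ≠ 0 (Fermat). So σ⁻¹(45) = 45^3 mod 59.
Repeated squaring mod 59: 45^1 ≡ 45, 45^2 ≡ 45² = 2025 ≡ 19. Since 3 = 2 + 1, 45^3 ≡ 19·45: 19·45 = 855 ≡ 29. So 45^3 ≡ 29 (mod 59).
Hence σ⁻¹(45) = 29.

29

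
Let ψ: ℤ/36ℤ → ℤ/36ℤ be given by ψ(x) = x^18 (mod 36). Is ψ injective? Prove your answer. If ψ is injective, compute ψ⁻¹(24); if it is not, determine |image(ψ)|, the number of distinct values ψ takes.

4

ψ(2): Repeated squaring mod 36: 2^1 ≡ 2, 2^2 ≡ 2² = 4, 2^4 ≡ 4² = 16, 2^8 ≡ 16² = 256 ≡ 4, 2^16 ≡ 4² = 16. Since 18 = 16 + 2, 2^18 ≡ 16·4: 16·4 = 64 ≡ 28. So 2^18 ≡ 28 (mod 36).
ψ(4): Repeated squaring mod 36: 4^1 ≡ 4, 4^2 ≡ 4² = 16, 4^4 ≡ 16² = 256 ≡ 4, 4^8 ≡ 4² = 16, 4^16 ≡ 16² = 256 ≡ 4. Since 18 = 16 + 2, 4^18 ≡ 4·16: 4·16 = 64 ≡ 28. So 4^18 ≡ 28 (mod 36).
So ψ(2) = ψ(4) = 28 while 2 ≠ 4, thus ψ is not injective.
Since ψ is not injective, we determine |image(ψ)|. Computing x^18 mod 36 for each x (by repeated squaring, reducing mod 36 at every step), the values ψ(0), ψ(1), …, ψ(35) are: 0, 1, 28, 9, 28, 1, 0, 1, 28, 9, 28, 1, 0, 1, 28, 9, 28, 1, 0, 1, 28, 9, 28, 1, 0, 1, 28, 9, 28, 1, 0, 1, 28, 9, 28, 1.
The distinct values are {0, 1, 9, 28}; there are 4 of them.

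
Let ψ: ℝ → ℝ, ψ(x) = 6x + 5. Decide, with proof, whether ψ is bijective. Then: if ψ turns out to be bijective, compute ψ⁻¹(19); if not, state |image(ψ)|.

7/3

Suppose ψ(a) = ψ(b). Then 6a + 5 = 6b + 5, thus 6a = 6b, so a = b.
For any y ∈ ℝ, x = (y − 5)/6 satisfies ψ(x) = y.
So ψ is bijective.
Since ψ is bijective, we compute ψ⁻¹(19) = (19 − 5)/6 = 7/3.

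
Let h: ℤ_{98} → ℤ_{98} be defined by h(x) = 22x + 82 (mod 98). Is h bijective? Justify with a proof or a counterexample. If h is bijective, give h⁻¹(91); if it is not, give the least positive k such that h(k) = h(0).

49

We have gcd(22, 98) = 2 > 1. Taking a = 0 and b = 49: h(0) = 82 and h(49) = 22·49 + 82 = 1160 ≡ 82 (mod 98).
So h(0) = h(49) while 0 ≠ 49, thus h is not injective, hence not bijective.
Since h is not bijective, we find the least positive k with h(k) = h(0): this means 22k ≡ 0 (mod 98), i.e. 98 ∣ 22k. Since gcd(22, 98) = 2, dividing through by 2 this holds exactly when 49 ∣ 11k, and as gcd(11, 49) = 1, exactly when 49 ∣ k.
The smallest positive such k is 49.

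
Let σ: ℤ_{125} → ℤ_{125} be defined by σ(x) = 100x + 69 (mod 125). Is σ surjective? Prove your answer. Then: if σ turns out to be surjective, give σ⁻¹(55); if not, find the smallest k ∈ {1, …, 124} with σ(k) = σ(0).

5

By definition, σ is surjective if every y in the codomain equals σ(x) for some x in the domain.
Since gcd(100, 125) = 25, we have 100x ≡ 0 (mod 25) for all x, so σ(x) ≡ 19 (mod 25).
But 0 ≢ 19 (mod 25), so 0 ∈ ℤ_{125} has no preimage. So σ is not surjective.
Since σ is not surjective, we find the least positive k with σ(k) = σ(0): this means 100k ≡ 0 (mod 125), i.e. 125 ∣ 100k. Since gcd(100, 125) = 25, dividing through by 25 this holds exactly when 5 ∣ 4k, and as gcd(4, 5) = 1, exactly when 5 ∣ k.
The smallest positive such k is 5.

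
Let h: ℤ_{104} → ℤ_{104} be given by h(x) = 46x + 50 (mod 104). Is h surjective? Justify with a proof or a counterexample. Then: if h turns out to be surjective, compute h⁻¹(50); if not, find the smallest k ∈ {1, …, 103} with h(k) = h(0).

52

Recall that surjectivity means every element of the codomain has a preimage under h.
Since gcd(46, 104) = 2, we have 46x ≡ 0 (mod 2) for all x, so h(x) ≡ 0 (mod 2).
But 1 ≢ 0 (mod 2), so 1 ∈ ℤ_{104} has no preimage. Therefore h is not surjective.
Since h is not surjective, we find the least positive k with h(k) = h(0): this means 46k ≡ 0 (mod 104), i.e. 104 ∣ 46k. Since gcd(46, 104) = 2, dividing through by 2 this holds exactly when 52 ∣ 23k, and as gcd(23, 52) = 1, exactly when 52 ∣ k.
The smallest positive such k is 52.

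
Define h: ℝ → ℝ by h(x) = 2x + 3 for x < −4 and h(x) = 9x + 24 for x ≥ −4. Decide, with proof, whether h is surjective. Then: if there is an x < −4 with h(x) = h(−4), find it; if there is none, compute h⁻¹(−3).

-15/2

Both pieces are strictly increasing (slopes 2 and 9), so each is injective on its own interval.
The left piece maps (−∞, −4) onto (−∞, −5); the right piece maps [−4, ∞) onto [−12, ∞).
The union (−∞, −5) ∪ [−12, ∞) covers ℝ, so h is surjective.
For the follow-up: the images overlap, so an x < −4 with h(x) = h(−4) exists. h(−4) = −12; solving 2x + 3 = −12 for x < −4 gives x = (−12 − 3)/2 = −15/2.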